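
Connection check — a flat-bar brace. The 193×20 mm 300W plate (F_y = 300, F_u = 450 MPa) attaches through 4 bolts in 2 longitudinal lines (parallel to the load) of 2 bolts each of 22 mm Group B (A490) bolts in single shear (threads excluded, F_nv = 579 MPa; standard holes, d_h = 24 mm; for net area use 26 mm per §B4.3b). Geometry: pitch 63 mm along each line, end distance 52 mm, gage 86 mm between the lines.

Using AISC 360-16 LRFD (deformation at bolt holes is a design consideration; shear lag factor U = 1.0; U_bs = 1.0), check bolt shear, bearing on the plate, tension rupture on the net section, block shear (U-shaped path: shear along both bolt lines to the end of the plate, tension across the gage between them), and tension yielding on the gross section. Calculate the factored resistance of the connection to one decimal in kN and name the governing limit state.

Bolt shear: A_b = π(22)²/4 = 380.13 mm². φR_n = 0.75 × 579 × 380.13 × 4 × 1 = 660.3 kN.
Bearing (20 mm plate, F_u = 450 MPa): end bolts L_c = 52 − 24/2 = 40, R_n = min(1.2×40×20×450, 2.4×22×20×450) = 432 kN/bolt; interior L_c = 63 − 24 = 39, R_n = 421.2 kN/bolt. φR_n = 0.75 × (2×432 + 2×421.2) = 1279.8 kN.
Tension rupture (net): A_n = (193 − 2×26)×20 = 2820 mm² (U = 1.0, A_e = A_n). φR_n = 0.75 × 450 × 2820 = 951.8 kN.
Block shear: shear path 2×[52+1×63] = 2×115 mm, A_gv = 4600, A_nv = 2×(115 − 1.5×26)×20 = 3040 mm²; tension across gage: (86 − 1×26)×20 = 1200 mm². R_n = min(0.6×450×3040, 0.6×300×4600) + 1.0×450×1200 = min(820.8, 828) + 540 = 1360.8 kN. φR_n = 0.75 × 1360.8 = 1020.6 kN.
Tension yield (gross): A_g = 193×20 = 3860 mm². φR_n = 0.90 × 300 × 3860 = 1042.2 kN.
Governing: min(660.3, 1279.8, 951.8, 1020.6, 1042.2) = 660.3 kN → bolt shear.

660.3 kN (bolt shear governs)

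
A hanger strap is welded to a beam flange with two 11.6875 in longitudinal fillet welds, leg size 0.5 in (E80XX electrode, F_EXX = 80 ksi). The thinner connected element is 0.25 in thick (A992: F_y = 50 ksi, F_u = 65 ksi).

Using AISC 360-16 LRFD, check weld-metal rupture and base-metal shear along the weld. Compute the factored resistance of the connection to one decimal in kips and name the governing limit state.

170.9 kips (base-metal shear governs)

Weld metal: throat = 0.707×0.5 = 0.3535 in, L = 2×11.6875 = 23.375 in. φR_n = 0.75 × 0.6 × 80 × 0.3535 × 23.375 = 297.5 kips.
Base metal shear (0.25 in plate): yield φR_n = 1.0×0.6×50×0.25×23.375 = 175.3 kips; rupture φR_n = 0.75×0.6×65×0.25×23.375 = 170.9 kips; take 170.9 kips (rupture).
Governing: min(297.5, 170.9) = 170.9 kips → base-metal shear.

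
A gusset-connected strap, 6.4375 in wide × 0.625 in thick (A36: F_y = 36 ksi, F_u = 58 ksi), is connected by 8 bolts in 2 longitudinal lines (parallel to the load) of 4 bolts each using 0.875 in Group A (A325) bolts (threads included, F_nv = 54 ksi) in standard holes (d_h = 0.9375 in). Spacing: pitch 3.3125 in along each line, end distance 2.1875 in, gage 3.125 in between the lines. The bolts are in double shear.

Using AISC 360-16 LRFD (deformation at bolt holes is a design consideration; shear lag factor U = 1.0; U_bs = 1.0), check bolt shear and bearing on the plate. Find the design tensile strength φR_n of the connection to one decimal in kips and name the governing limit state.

389.7 kips (bolt shear governs)

Bolt shear: A_b = π(0.875)²/4 = 0.60132 in². φR_n = 0.75 × 54 × 0.60132 × 8 × 2 = 389.7 kips.
Bearing (0.625 in plate, F_u = 58 ksi): end bolts L_c = 2.1875 − 0.9375/2 = 1.71875, R_n = min(1.2×1.71875×0.625×58, 2.4×0.875×0.625×58) = 74.766 kips/bolt; interior L_c = 3.3125 − 0.9375 = 2.375, R_n = 76.125 kips/bolt. φR_n = 0.75 × (2×74.766 + 6×76.125) = 454.7 kips.
Governing: min(389.7, 454.7) = 389.7 kips → bolt shear.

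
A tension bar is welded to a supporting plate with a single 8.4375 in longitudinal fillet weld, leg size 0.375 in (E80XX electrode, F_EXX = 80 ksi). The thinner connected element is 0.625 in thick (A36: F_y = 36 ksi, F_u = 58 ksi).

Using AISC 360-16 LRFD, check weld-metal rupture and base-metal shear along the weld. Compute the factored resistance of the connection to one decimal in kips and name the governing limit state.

80.5 kips (weld metal governs)

Weld metal: throat = 0.707×0.375 = 0.26513 in, L = 8.4375 in. φR_n = 0.75 × 0.6 × 80 × 0.26513 × 8.4375 = 80.5 kips.
Base metal shear (0.625 in plate): yield φR_n = 1.0×0.6×36×0.625×8.4375 = 113.9 kips; rupture φR_n = 0.75×0.6×58×0.625×8.4375 = 137.6 kips; take 113.9 kips (yield).
Governing: min(80.5, 113.9) = 80.5 kips → weld metal.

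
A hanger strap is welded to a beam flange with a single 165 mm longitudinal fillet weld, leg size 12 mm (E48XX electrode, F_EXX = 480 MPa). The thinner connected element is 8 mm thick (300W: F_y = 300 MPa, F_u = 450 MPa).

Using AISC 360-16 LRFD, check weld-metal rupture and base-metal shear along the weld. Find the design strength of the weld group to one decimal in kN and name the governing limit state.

237.6 kN (base-metal shear governs)

Weld metal: throat = 0.707×12 = 8.484 mm, L = 165 mm. φR_n = 0.75 × 0.6 × 480 × 8.484 × 165 = 302.4 kN.
Base metal shear (8 mm plate): yield φR_n = 1.0×0.6×300×8×165 = 237.6 kN; rupture φR_n = 0.75×0.6×450×8×165 = 267.3 kN; take 237.6 kN (yield).
Governing: min(302.4, 237.6) = 237.6 kN → base-metal shear.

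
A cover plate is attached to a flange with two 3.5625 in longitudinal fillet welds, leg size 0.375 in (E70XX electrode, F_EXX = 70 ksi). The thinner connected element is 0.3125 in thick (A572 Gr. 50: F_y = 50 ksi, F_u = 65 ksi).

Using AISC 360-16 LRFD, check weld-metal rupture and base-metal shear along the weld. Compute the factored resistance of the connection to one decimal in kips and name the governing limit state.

Weld metal: throat = 0.707×0.375 = 0.26513 in, L = 2×3.5625 = 7.125 in. φR_n = 0.75 × 0.6 × 70 × 0.26513 × 7.125 = 59.5 kips.
Base metal shear (0.3125 in plate): yield φR_n = 1.0×0.6×50×0.3125×7.125 = 66.8 kips; rupture φR_n = 0.75×0.6×65×0.3125×7.125 = 65.1 kips; take 65.1 kips (rupture).
Governing: min(59.5, 65.1) = 59.5 kips → weld metal.

59.5 kips (weld metal governs)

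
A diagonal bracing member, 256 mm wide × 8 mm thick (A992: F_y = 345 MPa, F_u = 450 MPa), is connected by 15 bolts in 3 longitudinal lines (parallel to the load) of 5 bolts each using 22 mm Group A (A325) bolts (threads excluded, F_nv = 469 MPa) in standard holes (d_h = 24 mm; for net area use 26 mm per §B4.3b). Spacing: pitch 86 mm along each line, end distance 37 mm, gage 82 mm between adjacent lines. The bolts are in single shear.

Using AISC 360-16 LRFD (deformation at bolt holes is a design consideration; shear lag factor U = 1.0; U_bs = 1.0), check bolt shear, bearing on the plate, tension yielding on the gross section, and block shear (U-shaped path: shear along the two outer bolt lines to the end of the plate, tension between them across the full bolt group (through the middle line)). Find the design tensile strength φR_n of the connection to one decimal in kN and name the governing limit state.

Bolt shear: A_b = π(22)²/4 = 380.13 mm². φR_n = 0.75 × 469 × 380.13 × 15 × 1 = 2005.7 kN.
Bearing (8 mm plate, F_u = 450 MPa): end bolts L_c = 37 − 24/2 = 25, R_n = min(1.2×25×8×450, 2.4×22×8×450) = 108 kN/bolt; interior L_c = 86 − 24 = 62, R_n = 190.08 kN/bolt. φR_n = 0.75 × (3×108 + 12×190.08) = 1953.7 kN.
Tension yield (gross): A_g = 256×8 = 2048 mm². φR_n = 0.90 × 345 × 2048 = 635.9 kN.
Block shear: shear path 2×[37+4×86] = 2×381 mm, A_gv = 6096, A_nv = 2×(381 − 4.5×26)×8 = 4224 mm²; tension across gage: (164 − 2×26)×8 = 896 mm². R_n = min(0.6×450×4224, 0.6×345×6096) + 1.0×450×896 = min(1140.5, 1261.9) + 403.2 = 1543.7 kN. φR_n = 0.75 × 1543.7 = 1157.8 kN.
Governing: min(2005.7, 1953.7, 635.9, 1157.8) = 635.9 kN → gross-section yield.

635.9 kN (gross-section yield governs)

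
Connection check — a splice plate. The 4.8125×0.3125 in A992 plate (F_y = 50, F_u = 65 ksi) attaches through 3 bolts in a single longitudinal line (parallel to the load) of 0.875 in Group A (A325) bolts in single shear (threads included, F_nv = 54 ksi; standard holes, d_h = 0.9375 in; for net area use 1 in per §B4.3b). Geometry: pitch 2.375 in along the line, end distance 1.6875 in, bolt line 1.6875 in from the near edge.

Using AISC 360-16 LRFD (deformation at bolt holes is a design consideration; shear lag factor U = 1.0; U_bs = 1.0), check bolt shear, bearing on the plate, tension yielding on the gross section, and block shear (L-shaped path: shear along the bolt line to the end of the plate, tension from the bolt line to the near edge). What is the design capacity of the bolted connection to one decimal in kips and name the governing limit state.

54.1 kips (block shear governs)

Bolt shear: A_b = π(0.875)²/4 = 0.60132 in². φR_n = 0.75 × 54 × 0.60132 × 3 × 1 = 73.1 kips.
Bearing (0.3125 in plate, F_u = 65 ksi): end bolts L_c = 1.6875 − 0.9375/2 = 1.21875, R_n = min(1.2×1.21875×0.3125×65, 2.4×0.875×0.3125×65) = 29.707 kips/bolt; interior L_c = 2.375 − 0.9375 = 1.4375, R_n = 35.039 kips/bolt. φR_n = 0.75 × (1×29.707 + 2×35.039) = 74.8 kips.
Tension yield (gross): A_g = 4.8125×0.3125 = 1.5039 in². φR_n = 0.90 × 50 × 1.5039 = 67.7 kips.
Block shear: shear path 1×[1.6875+2×2.375] = 1×6.4375 in, A_gv = 2.0117, A_nv = 1×(6.4375 − 2.5×1)×0.3125 = 1.2305 in²; tension to near edge: (1.6875 − 0.5×1)×0.3125 = 0.37109 in². R_n = min(0.6×65×1.2305, 0.6×50×2.0117) + 1.0×65×0.37109 = min(47.99, 60.351) + 24.121 = 72.111 kips. φR_n = 0.75 × 72.111 = 54.1 kips.
Governing: min(73.1, 74.8, 67.7, 54.1) = 54.1 kips → block shear.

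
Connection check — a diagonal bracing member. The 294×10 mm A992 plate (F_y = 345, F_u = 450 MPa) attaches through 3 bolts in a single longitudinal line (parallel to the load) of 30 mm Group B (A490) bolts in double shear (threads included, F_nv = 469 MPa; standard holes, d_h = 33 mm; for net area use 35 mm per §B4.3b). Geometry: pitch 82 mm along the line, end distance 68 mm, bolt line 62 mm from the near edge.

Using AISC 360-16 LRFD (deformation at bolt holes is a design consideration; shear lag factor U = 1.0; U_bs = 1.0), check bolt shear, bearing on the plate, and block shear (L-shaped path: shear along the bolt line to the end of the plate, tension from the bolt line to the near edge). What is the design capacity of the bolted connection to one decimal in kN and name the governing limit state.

Bolt shear: A_b = π(30)²/4 = 706.86 mm². φR_n = 0.75 × 469 × 706.86 × 3 × 2 = 1491.8 kN.
Bearing (10 mm plate, F_u = 450 MPa): end bolts L_c = 68 − 33/2 = 51.5, R_n = min(1.2×51.5×10×450, 2.4×30×10×450) = 278.1 kN/bolt; interior L_c = 82 − 33 = 49, R_n = 264.6 kN/bolt. φR_n = 0.75 × (1×278.1 + 2×264.6) = 605.5 kN.
Block shear: shear path 1×[68+2×82] = 1×232 mm, A_gv = 2320, A_nv = 1×(232 − 2.5×35)×10 = 1445 mm²; tension to near edge: (62 − 0.5×35)×10 = 445 mm². R_n = min(0.6×450×1445, 0.6×345×2320) + 1.0×450×445 = min(390.15, 480.24) + 200.25 = 590.4 kN. φR_n = 0.75 × 590.4 = 442.8 kN.
Governing: min(1491.8, 605.5, 442.8) = 442.8 kN → block shear.

442.8 kN (block shear governs)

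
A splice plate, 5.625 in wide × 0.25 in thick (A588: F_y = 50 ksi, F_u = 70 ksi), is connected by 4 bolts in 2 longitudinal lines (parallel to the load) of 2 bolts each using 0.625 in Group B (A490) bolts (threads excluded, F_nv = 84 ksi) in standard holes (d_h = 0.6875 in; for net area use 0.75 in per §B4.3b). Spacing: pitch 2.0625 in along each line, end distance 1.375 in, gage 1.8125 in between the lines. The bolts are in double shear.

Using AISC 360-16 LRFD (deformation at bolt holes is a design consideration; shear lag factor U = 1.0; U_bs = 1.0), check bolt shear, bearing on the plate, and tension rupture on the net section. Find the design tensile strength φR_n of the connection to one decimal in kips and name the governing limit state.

Bolt shear: A_b = π(0.625)²/4 = 0.3068 in². φR_n = 0.75 × 84 × 0.3068 × 4 × 2 = 154.6 kips.
Bearing (0.25 in plate, F_u = 70 ksi): end bolts L_c = 1.375 − 0.6875/2 = 1.03125, R_n = min(1.2×1.03125×0.25×70, 2.4×0.625×0.25×70) = 21.656 kips/bolt; interior L_c = 2.0625 − 0.6875 = 1.375, R_n = 26.25 kips/bolt. φR_n = 0.75 × (2×21.656 + 2×26.25) = 71.9 kips.
Tension rupture (net): A_n = (5.625 − 2×0.75)×0.25 = 1.0313 in² (U = 1.0, A_e = A_n). φR_n = 0.75 × 70 × 1.0313 = 54.1 kips.
Governing: min(154.6, 71.9, 54.1) = 54.1 kips → net-section rupture.

54.1 kips (net-section rupture governs)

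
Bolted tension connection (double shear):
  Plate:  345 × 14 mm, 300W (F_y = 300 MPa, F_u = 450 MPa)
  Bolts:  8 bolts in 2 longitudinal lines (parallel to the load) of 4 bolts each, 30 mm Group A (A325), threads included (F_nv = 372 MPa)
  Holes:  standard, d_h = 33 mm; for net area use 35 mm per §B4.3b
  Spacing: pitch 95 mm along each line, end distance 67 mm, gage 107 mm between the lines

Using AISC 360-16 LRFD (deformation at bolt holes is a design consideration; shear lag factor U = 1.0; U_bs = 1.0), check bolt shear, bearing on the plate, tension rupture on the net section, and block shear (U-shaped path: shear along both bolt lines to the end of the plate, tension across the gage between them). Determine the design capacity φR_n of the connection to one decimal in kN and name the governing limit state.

Bolt shear: A_b = π(30)²/4 = 706.86 mm². φR_n = 0.75 × 372 × 706.86 × 8 × 2 = 3155.4 kN.
Bearing (14 mm plate, F_u = 450 MPa): end bolts L_c = 67 − 33/2 = 50.5, R_n = min(1.2×50.5×14×450, 2.4×30×14×450) = 381.78 kN/bolt; interior L_c = 95 − 33 = 62, R_n = 453.6 kN/bolt. φR_n = 0.75 × (2×381.78 + 6×453.6) = 2613.9 kN.
Tension rupture (net): A_n = (345 − 2×35)×14 = 3850 mm² (U = 1.0, A_e = A_n). φR_n = 0.75 × 450 × 3850 = 1299.4 kN.
Block shear: shear path 2×[67+3×95] = 2×352 mm, A_gv = 9856, A_nv = 2×(352 − 3.5×35)×14 = 6426 mm²; tension across gage: (107 − 1×35)×14 = 1008 mm². R_n = min(0.6×450×6426, 0.6×300×9856) + 1.0×450×1008 = min(1735, 1774.1) + 453.6 = 2188.6 kN. φR_n = 0.75 × 2188.6 = 1641.5 kN.
Governing: min(3155.4, 2613.9, 1299.4, 1641.5) = 1299.4 kN → net-section rupture.

1299.4 kN (net-section rupture governs)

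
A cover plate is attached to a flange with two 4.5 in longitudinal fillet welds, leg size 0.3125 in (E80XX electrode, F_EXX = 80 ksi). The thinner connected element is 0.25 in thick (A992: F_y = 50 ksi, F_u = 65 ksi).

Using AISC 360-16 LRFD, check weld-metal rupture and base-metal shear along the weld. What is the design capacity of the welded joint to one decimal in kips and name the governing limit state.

Weld metal: throat = 0.707×0.3125 = 0.22094 in, L = 2×4.5 = 9 in. φR_n = 0.75 × 0.6 × 80 × 0.22094 × 9 = 71.6 kips.
Base metal shear (0.25 in plate): yield φR_n = 1.0×0.6×50×0.25×9 = 67.5 kips; rupture φR_n = 0.75×0.6×65×0.25×9 = 65.8 kips; take 65.8 kips (rupture).
Governing: min(71.6, 65.8) = 65.8 kips → base-metal shear.

65.8 kips (base-metal shear governs)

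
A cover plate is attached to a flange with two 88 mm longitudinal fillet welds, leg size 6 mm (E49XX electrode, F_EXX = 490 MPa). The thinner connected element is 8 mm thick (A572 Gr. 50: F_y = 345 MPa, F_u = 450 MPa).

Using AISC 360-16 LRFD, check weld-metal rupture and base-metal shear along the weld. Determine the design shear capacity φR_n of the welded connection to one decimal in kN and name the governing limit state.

164.6 kN (weld metal governs)

Weld metal: throat = 0.707×6 = 4.242 mm, L = 2×88 = 176 mm. φR_n = 0.75 × 0.6 × 490 × 4.242 × 176 = 164.6 kN.
Base metal shear (8 mm plate): yield φR_n = 1.0×0.6×345×8×176 = 291.5 kN; rupture φR_n = 0.75×0.6×450×8×176 = 285.1 kN; take 285.1 kN (rupture).
Governing: min(164.6, 285.1) = 164.6 kN → weld metal.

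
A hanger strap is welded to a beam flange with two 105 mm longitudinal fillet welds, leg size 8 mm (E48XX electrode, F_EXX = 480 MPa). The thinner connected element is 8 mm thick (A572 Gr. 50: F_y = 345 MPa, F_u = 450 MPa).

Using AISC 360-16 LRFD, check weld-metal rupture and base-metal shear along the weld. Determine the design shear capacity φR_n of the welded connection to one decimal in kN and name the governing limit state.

Weld metal: throat = 0.707×8 = 5.656 mm, L = 2×105 = 210 mm. φR_n = 0.75 × 0.6 × 480 × 5.656 × 210 = 256.6 kN.
Base metal shear (8 mm plate): yield φR_n = 1.0×0.6×345×8×210 = 347.8 kN; rupture φR_n = 0.75×0.6×450×8×210 = 340.2 kN; take 340.2 kN (rupture).
Governing: min(256.6, 340.2) = 256.6 kN → weld metal.

256.6 kN (weld metal governs)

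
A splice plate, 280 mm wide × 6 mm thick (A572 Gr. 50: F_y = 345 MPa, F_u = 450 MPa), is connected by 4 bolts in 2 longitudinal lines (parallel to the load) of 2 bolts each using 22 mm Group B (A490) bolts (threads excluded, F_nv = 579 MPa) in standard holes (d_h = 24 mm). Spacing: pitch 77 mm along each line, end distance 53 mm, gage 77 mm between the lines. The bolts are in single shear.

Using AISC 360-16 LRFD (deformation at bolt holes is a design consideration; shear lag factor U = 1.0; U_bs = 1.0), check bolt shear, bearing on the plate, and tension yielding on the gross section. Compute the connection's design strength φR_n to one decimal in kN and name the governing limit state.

413.1 kN (bearing governs)

Bolt shear: A_b = π(22)²/4 = 380.13 mm². φR_n = 0.75 × 579 × 380.13 × 4 × 1 = 660.3 kN.
Bearing (6 mm plate, F_u = 450 MPa): end bolts L_c = 53 − 24/2 = 41, R_n = min(1.2×41×6×450, 2.4×22×6×450) = 132.84 kN/bolt; interior L_c = 77 − 24 = 53, R_n = 142.56 kN/bolt. φR_n = 0.75 × (2×132.84 + 2×142.56) = 413.1 kN.
Tension yield (gross): A_g = 280×6 = 1680 mm². φR_n = 0.90 × 345 × 1680 = 521.6 kN.
Governing: min(660.3, 413.1, 521.6) = 413.1 kN → bearing.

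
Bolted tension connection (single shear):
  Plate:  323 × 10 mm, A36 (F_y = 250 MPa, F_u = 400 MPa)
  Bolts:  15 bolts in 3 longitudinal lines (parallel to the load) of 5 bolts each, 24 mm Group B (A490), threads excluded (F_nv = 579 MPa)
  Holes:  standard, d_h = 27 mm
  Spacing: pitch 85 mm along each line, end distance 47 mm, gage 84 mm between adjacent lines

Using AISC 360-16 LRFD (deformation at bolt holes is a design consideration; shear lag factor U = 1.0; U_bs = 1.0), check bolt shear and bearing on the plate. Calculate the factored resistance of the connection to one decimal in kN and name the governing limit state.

Bolt shear: A_b = π(24)²/4 = 452.39 mm². φR_n = 0.75 × 579 × 452.39 × 15 × 1 = 2946.8 kN.
Bearing (10 mm plate, F_u = 400 MPa): end bolts L_c = 47 − 27/2 = 33.5, R_n = min(1.2×33.5×10×400, 2.4×24×10×400) = 160.8 kN/bolt; interior L_c = 85 − 27 = 58, R_n = 230.4 kN/bolt. φR_n = 0.75 × (3×160.8 + 12×230.4) = 2435.4 kN.
Governing: min(2946.8, 2435.4) = 2435.4 kN → bearing.

2435.4 kN (bearing governs)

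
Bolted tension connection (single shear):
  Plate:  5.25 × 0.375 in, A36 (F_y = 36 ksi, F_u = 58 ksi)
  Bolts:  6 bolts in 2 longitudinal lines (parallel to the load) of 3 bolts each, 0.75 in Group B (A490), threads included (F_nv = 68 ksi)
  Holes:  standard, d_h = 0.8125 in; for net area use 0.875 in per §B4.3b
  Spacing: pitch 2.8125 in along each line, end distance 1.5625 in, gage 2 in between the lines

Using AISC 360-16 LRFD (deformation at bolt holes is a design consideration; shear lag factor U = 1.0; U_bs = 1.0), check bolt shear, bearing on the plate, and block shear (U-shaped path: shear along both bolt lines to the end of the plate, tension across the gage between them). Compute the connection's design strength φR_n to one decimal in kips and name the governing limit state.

Bolt shear: A_b = π(0.75)²/4 = 0.44179 in². φR_n = 0.75 × 68 × 0.44179 × 6 × 1 = 135.2 kips.
Bearing (0.375 in plate, F_u = 58 ksi): end bolts L_c = 1.5625 − 0.8125/2 = 1.15625, R_n = min(1.2×1.15625×0.375×58, 2.4×0.75×0.375×58) = 30.178 kips/bolt; interior L_c = 2.8125 − 0.8125 = 2, R_n = 39.15 kips/bolt. φR_n = 0.75 × (2×30.178 + 4×39.15) = 162.7 kips.
Block shear: shear path 2×[1.5625+2×2.8125] = 2×7.1875 in, A_gv = 5.3906, A_nv = 2×(7.1875 − 2.5×0.875)×0.375 = 3.75 in²; tension across gage: (2 − 1×0.875)×0.375 = 0.42188 in². R_n = min(0.6×58×3.75, 0.6×36×5.3906) + 1.0×58×0.42188 = min(130.5, 116.44) + 24.469 = 140.91 kips. φR_n = 0.75 × 140.91 = 105.7 kips.
Governing: min(135.2, 162.7, 105.7) = 105.7 kips → block shear.

105.7 kips (block shear governs)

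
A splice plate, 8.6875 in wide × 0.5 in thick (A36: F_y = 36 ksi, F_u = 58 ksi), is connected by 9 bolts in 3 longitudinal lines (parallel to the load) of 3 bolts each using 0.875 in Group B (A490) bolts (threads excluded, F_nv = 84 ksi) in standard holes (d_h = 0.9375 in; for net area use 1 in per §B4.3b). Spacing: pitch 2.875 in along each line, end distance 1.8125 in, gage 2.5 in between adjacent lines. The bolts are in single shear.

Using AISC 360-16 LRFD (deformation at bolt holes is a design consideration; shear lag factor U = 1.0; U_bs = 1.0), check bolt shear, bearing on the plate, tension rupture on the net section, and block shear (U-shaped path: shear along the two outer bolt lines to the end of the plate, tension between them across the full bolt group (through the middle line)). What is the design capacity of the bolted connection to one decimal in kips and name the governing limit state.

Bolt shear: A_b = π(0.875)²/4 = 0.60132 in². φR_n = 0.75 × 84 × 0.60132 × 9 × 1 = 340.9 kips.
Bearing (0.5 in plate, F_u = 58 ksi): end bolts L_c = 1.8125 − 0.9375/2 = 1.34375, R_n = min(1.2×1.34375×0.5×58, 2.4×0.875×0.5×58) = 46.763 kips/bolt; interior L_c = 2.875 − 0.9375 = 1.9375, R_n = 60.9 kips/bolt. φR_n = 0.75 × (3×46.763 + 6×60.9) = 379.3 kips.
Tension rupture (net): A_n = (8.6875 − 3×1)×0.5 = 2.8438 in² (U = 1.0, A_e = A_n). φR_n = 0.75 × 58 × 2.8438 = 123.7 kips.
Block shear: shear path 2×[1.8125+2×2.875] = 2×7.5625 in, A_gv = 7.5625, A_nv = 2×(7.5625 − 2.5×1)×0.5 = 5.0625 in²; tension across gage: (5 − 2×1)×0.5 = 1.5 in². R_n = min(0.6×58×5.0625, 0.6×36×7.5625) + 1.0×58×1.5 = min(176.18, 163.35) + 87 = 250.35 kips. φR_n = 0.75 × 250.35 = 187.8 kips.
Governing: min(340.9, 379.3, 123.7, 187.8) = 123.7 kips → net-section rupture.

123.7 kips (net-section rupture governs)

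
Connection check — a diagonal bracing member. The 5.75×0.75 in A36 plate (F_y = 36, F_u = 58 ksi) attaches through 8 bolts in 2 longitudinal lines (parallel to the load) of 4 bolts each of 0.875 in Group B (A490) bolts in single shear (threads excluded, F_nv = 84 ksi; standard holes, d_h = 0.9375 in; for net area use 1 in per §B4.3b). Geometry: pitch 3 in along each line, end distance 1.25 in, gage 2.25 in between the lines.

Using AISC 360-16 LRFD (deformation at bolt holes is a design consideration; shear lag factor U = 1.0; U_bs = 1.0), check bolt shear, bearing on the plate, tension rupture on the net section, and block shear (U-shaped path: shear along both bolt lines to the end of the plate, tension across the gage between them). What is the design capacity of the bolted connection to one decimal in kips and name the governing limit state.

Bolt shear: A_b = π(0.875)²/4 = 0.60132 in². φR_n = 0.75 × 84 × 0.60132 × 8 × 1 = 303.1 kips.
Bearing (0.75 in plate, F_u = 58 ksi): end bolts L_c = 1.25 − 0.9375/2 = 0.78125, R_n = min(1.2×0.78125×0.75×58, 2.4×0.875×0.75×58) = 40.781 kips/bolt; interior L_c = 3 − 0.9375 = 2.0625, R_n = 91.35 kips/bolt. φR_n = 0.75 × (2×40.781 + 6×91.35) = 472.2 kips.
Tension rupture (net): A_n = (5.75 − 2×1)×0.75 = 2.8125 in² (U = 1.0, A_e = A_n). φR_n = 0.75 × 58 × 2.8125 = 122.3 kips.
Block shear: shear path 2×[1.25+3×3] = 2×10.25 in, A_gv = 15.375, A_nv = 2×(10.25 − 3.5×1)×0.75 = 10.125 in²; tension across gage: (2.25 − 1×1)×0.75 = 0.9375 in². R_n = min(0.6×58×10.125, 0.6×36×15.375) + 1.0×58×0.9375 = min(352.35, 332.1) + 54.375 = 386.48 kips. φR_n = 0.75 × 386.48 = 289.9 kips.
Governing: min(303.1, 472.2, 122.3, 289.9) = 122.3 kips → net-section rupture.

122.3 kips (net-section rupture governs)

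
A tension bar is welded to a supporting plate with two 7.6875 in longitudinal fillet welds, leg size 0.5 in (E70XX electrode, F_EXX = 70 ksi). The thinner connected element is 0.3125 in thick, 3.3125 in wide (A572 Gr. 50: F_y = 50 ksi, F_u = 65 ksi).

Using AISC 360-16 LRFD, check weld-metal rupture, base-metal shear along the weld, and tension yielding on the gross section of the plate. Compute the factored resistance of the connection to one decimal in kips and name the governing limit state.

Weld metal: throat = 0.707×0.5 = 0.3535 in, L = 2×7.6875 = 15.375 in. φR_n = 0.75 × 0.6 × 70 × 0.3535 × 15.375 = 171.2 kips.
Base metal shear (0.3125 in plate): yield φR_n = 1.0×0.6×50×0.3125×15.375 = 144.1 kips; rupture φR_n = 0.75×0.6×65×0.3125×15.375 = 140.5 kips; take 140.5 kips (rupture).
Tension yield (gross): A_g = 3.3125×0.3125 = 1.0352 in². φR_n = 0.90 × 50 × 1.0352 = 46.6 kips.
Governing: min(171.2, 140.5, 46.6) = 46.6 kips → gross-section yield.

46.6 kips (gross-section yield governs)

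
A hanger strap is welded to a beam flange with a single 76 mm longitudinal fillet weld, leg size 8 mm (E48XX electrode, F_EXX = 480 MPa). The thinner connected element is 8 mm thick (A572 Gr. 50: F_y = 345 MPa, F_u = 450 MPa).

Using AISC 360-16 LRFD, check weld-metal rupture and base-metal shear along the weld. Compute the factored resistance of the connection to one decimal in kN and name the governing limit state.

92.8 kN (weld metal governs)

Weld metal: throat = 0.707×8 = 5.656 mm, L = 76 mm. φR_n = 0.75 × 0.6 × 480 × 5.656 × 76 = 92.8 kN.
Base metal shear (8 mm plate): yield φR_n = 1.0×0.6×345×8×76 = 125.9 kN; rupture φR_n = 0.75×0.6×450×8×76 = 123.1 kN; take 123.1 kN (rupture).
Governing: min(92.8, 123.1) = 92.8 kN → weld metal.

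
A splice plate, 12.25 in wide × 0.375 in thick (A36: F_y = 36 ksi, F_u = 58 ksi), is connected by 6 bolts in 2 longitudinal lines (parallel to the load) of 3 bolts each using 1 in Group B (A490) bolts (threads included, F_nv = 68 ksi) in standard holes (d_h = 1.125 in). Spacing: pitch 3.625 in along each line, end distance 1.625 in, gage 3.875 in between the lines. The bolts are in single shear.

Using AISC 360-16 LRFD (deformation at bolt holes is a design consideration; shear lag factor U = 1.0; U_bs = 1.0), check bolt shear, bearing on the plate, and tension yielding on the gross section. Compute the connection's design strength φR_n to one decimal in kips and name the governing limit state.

Bolt shear: A_b = π(1)²/4 = 0.7854 in². φR_n = 0.75 × 68 × 0.7854 × 6 × 1 = 240.3 kips.
Bearing (0.375 in plate, F_u = 58 ksi): end bolts L_c = 1.625 − 1.125/2 = 1.0625, R_n = min(1.2×1.0625×0.375×58, 2.4×1×0.375×58) = 27.731 kips/bolt; interior L_c = 3.625 − 1.125 = 2.5, R_n = 52.2 kips/bolt. φR_n = 0.75 × (2×27.731 + 4×52.2) = 198.2 kips.
Tension yield (gross): A_g = 12.25×0.375 = 4.5938 in². φR_n = 0.90 × 36 × 4.5938 = 148.8 kips.
Governing: min(240.3, 198.2, 148.8) = 148.8 kips → gross-section yield.

148.8 kips (gross-section yield governs)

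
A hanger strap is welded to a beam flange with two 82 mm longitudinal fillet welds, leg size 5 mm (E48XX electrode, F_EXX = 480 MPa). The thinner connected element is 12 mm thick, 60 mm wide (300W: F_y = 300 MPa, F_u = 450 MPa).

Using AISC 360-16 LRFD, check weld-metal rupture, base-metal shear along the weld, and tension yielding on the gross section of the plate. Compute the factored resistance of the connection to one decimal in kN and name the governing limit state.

Weld metal: throat = 0.707×5 = 3.535 mm, L = 2×82 = 164 mm. φR_n = 0.75 × 0.6 × 480 × 3.535 × 164 = 125.2 kN.
Base metal shear (12 mm plate): yield φR_n = 1.0×0.6×300×12×164 = 354.2 kN; rupture φR_n = 0.75×0.6×450×12×164 = 398.5 kN; take 354.2 kN (yield).
Tension yield (gross): A_g = 60×12 = 720 mm². φR_n = 0.90 × 300 × 720 = 194.4 kN.
Governing: min(125.2, 354.2, 194.4) = 125.2 kN → weld metal.

125.2 kN (weld metal governs)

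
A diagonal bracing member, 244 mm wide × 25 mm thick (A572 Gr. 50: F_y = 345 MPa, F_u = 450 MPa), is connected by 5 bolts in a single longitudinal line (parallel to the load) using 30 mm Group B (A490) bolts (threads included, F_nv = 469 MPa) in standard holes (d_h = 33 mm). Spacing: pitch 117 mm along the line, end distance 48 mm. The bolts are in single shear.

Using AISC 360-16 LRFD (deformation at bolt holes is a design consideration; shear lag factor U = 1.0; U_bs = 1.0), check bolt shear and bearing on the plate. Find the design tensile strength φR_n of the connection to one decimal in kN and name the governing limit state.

1243.2 kN (bolt shear governs)

Bolt shear: A_b = π(30)²/4 = 706.86 mm². φR_n = 0.75 × 469 × 706.86 × 5 × 1 = 1243.2 kN.
Bearing (25 mm plate, F_u = 450 MPa): end bolts L_c = 48 − 33/2 = 31.5, R_n = min(1.2×31.5×25×450, 2.4×30×25×450) = 425.25 kN/bolt; interior L_c = 117 − 33 = 84, R_n = 810 kN/bolt. φR_n = 0.75 × (1×425.25 + 4×810) = 2748.9 kN.
Governing: min(1243.2, 2748.9) = 1243.2 kN → bolt shear.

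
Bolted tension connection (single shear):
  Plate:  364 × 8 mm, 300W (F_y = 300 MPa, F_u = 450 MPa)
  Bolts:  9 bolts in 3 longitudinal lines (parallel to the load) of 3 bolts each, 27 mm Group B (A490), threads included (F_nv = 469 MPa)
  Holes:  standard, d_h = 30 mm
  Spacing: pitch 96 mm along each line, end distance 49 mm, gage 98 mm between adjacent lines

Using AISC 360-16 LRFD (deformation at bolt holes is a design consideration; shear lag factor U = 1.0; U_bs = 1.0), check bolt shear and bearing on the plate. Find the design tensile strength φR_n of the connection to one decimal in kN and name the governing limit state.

Bolt shear: A_b = π(27)²/4 = 572.56 mm². φR_n = 0.75 × 469 × 572.56 × 9 × 1 = 1812.6 kN.
Bearing (8 mm plate, F_u = 450 MPa): end bolts L_c = 49 − 30/2 = 34, R_n = min(1.2×34×8×450, 2.4×27×8×450) = 146.88 kN/bolt; interior L_c = 96 − 30 = 66, R_n = 233.28 kN/bolt. φR_n = 0.75 × (3×146.88 + 6×233.28) = 1380.2 kN.
Governing: min(1812.6, 1380.2) = 1380.2 kN → bearing.

1380.2 kN (bearing governs)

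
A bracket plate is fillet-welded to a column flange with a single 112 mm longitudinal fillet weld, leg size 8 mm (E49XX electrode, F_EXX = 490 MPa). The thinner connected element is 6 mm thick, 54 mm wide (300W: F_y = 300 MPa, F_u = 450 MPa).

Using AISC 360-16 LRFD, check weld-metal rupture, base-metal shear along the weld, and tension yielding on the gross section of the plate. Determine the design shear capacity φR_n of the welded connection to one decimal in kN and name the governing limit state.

Weld metal: throat = 0.707×8 = 5.656 mm, L = 112 mm. φR_n = 0.75 × 0.6 × 490 × 5.656 × 112 = 139.7 kN.
Base metal shear (6 mm plate): yield φR_n = 1.0×0.6×300×6×112 = 121.0 kN; rupture φR_n = 0.75×0.6×450×6×112 = 136.1 kN; take 121.0 kN (yield).
Tension yield (gross): A_g = 54×6 = 324 mm². φR_n = 0.90 × 300 × 324 = 87.5 kN.
Governing: min(139.7, 121.0, 87.5) = 87.5 kN → gross-section yield.

87.5 kN (gross-section yield governs)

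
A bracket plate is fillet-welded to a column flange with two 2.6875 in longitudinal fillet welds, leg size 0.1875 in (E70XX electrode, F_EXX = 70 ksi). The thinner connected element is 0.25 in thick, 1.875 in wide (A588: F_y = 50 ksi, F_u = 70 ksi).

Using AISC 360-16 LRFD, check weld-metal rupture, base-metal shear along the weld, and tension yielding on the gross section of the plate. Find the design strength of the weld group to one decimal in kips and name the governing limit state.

Weld metal: throat = 0.707×0.1875 = 0.13256 in, L = 2×2.6875 = 5.375 in. φR_n = 0.75 × 0.6 × 70 × 0.13256 × 5.375 = 22.4 kips.
Base metal shear (0.25 in plate): yield φR_n = 1.0×0.6×50×0.25×5.375 = 40.3 kips; rupture φR_n = 0.75×0.6×70×0.25×5.375 = 42.3 kips; take 40.3 kips (yield).
Tension yield (gross): A_g = 1.875×0.25 = 0.46875 in². φR_n = 0.90 × 50 × 0.46875 = 21.1 kips.
Governing: min(22.4, 40.3, 21.1) = 21.1 kips → gross-section yield.

21.1 kips (gross-section yield governs)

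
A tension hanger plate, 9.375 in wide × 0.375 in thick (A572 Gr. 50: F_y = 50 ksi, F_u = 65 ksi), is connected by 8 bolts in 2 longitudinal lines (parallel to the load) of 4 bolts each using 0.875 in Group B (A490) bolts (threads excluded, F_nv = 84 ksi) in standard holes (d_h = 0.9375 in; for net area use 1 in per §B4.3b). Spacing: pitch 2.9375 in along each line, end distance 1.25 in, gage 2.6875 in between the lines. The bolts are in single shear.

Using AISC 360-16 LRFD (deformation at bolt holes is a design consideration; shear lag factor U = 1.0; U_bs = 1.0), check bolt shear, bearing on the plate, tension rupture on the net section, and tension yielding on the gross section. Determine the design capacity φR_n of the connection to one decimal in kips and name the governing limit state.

Bolt shear: A_b = π(0.875)²/4 = 0.60132 in². φR_n = 0.75 × 84 × 0.60132 × 8 × 1 = 303.1 kips.
Bearing (0.375 in plate, F_u = 65 ksi): end bolts L_c = 1.25 − 0.9375/2 = 0.78125, R_n = min(1.2×0.78125×0.375×65, 2.4×0.875×0.375×65) = 22.852 kips/bolt; interior L_c = 2.9375 − 0.9375 = 2, R_n = 51.188 kips/bolt. φR_n = 0.75 × (2×22.852 + 6×51.188) = 264.6 kips.
Tension rupture (net): A_n = (9.375 − 2×1)×0.375 = 2.7656 in² (U = 1.0, A_e = A_n). φR_n = 0.75 × 65 × 2.7656 = 134.8 kips.
Tension yield (gross): A_g = 9.375×0.375 = 3.5156 in². φR_n = 0.90 × 50 × 3.5156 = 158.2 kips.
Governing: min(303.1, 264.6, 134.8, 158.2) = 134.8 kips → net-section rupture.

134.8 kips (net-section rupture governs)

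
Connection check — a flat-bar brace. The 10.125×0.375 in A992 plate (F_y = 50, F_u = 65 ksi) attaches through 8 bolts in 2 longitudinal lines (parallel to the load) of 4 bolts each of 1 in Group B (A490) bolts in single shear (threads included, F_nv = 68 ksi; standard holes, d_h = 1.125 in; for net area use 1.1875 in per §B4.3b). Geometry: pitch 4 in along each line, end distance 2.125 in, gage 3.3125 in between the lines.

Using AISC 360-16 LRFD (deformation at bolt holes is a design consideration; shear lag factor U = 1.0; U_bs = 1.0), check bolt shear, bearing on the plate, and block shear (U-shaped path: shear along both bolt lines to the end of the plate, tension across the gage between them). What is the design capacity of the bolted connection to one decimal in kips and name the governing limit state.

Bolt shear: A_b = π(1)²/4 = 0.7854 in². φR_n = 0.75 × 68 × 0.7854 × 8 × 1 = 320.4 kips.
Bearing (0.375 in plate, F_u = 65 ksi): end bolts L_c = 2.125 − 1.125/2 = 1.5625, R_n = min(1.2×1.5625×0.375×65, 2.4×1×0.375×65) = 45.703 kips/bolt; interior L_c = 4 − 1.125 = 2.875, R_n = 58.5 kips/bolt. φR_n = 0.75 × (2×45.703 + 6×58.5) = 331.8 kips.
Block shear: shear path 2×[2.125+3×4] = 2×14.125 in, A_gv = 10.594, A_nv = 2×(14.125 − 3.5×1.1875)×0.375 = 7.4766 in²; tension across gage: (3.3125 − 1×1.1875)×0.375 = 0.79688 in². R_n = min(0.6×65×7.4766, 0.6×50×10.594) + 1.0×65×0.79688 = min(291.59, 317.82) + 51.797 = 343.39 kips. φR_n = 0.75 × 343.39 = 257.5 kips.
Governing: min(320.4, 331.8, 257.5) = 257.5 kips → block shear.

257.5 kips (block shear governs)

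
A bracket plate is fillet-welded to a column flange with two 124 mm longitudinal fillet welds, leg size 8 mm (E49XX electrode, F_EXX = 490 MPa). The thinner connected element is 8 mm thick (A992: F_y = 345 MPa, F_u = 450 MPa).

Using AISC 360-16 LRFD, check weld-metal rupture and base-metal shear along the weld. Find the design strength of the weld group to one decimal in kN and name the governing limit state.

309.3 kN (weld metal governs)

Weld metal: throat = 0.707×8 = 5.656 mm, L = 2×124 = 248 mm. φR_n = 0.75 × 0.6 × 490 × 5.656 × 248 = 309.3 kN.
Base metal shear (8 mm plate): yield φR_n = 1.0×0.6×345×8×248 = 410.7 kN; rupture φR_n = 0.75×0.6×450×8×248 = 401.8 kN; take 401.8 kN (rupture).
Governing: min(309.3, 401.8) = 309.3 kN → weld metal.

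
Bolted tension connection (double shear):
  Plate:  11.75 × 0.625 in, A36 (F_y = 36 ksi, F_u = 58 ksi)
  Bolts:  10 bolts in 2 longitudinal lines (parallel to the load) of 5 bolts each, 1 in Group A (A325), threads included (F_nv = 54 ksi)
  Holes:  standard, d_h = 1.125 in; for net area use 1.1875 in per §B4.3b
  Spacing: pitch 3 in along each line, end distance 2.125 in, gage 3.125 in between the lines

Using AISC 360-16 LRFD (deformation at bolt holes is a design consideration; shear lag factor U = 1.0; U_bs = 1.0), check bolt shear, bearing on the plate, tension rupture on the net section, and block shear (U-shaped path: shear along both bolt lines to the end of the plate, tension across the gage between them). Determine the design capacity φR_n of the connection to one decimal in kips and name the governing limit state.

Bolt shear: A_b = π(1)²/4 = 0.7854 in². φR_n = 0.75 × 54 × 0.7854 × 10 × 2 = 636.2 kips.
Bearing (0.625 in plate, F_u = 58 ksi): end bolts L_c = 2.125 − 1.125/2 = 1.5625, R_n = min(1.2×1.5625×0.625×58, 2.4×1×0.625×58) = 67.969 kips/bolt; interior L_c = 3 − 1.125 = 1.875, R_n = 81.563 kips/bolt. φR_n = 0.75 × (2×67.969 + 8×81.563) = 591.3 kips.
Tension rupture (net): A_n = (11.75 − 2×1.1875)×0.625 = 5.8594 in² (U = 1.0, A_e = A_n). φR_n = 0.75 × 58 × 5.8594 = 254.9 kips.
Block shear: shear path 2×[2.125+4×3] = 2×14.125 in, A_gv = 17.656, A_nv = 2×(14.125 − 4.5×1.1875)×0.625 = 10.977 in²; tension across gage: (3.125 − 1×1.1875)×0.625 = 1.2109 in². R_n = min(0.6×58×10.977, 0.6×36×17.656) + 1.0×58×1.2109 = min(382, 381.37) + 70.232 = 451.6 kips. φR_n = 0.75 × 451.6 = 338.7 kips.
Governing: min(636.2, 591.3, 254.9, 338.7) = 254.9 kips → net-section rupture.

254.9 kips (net-section rupture governs)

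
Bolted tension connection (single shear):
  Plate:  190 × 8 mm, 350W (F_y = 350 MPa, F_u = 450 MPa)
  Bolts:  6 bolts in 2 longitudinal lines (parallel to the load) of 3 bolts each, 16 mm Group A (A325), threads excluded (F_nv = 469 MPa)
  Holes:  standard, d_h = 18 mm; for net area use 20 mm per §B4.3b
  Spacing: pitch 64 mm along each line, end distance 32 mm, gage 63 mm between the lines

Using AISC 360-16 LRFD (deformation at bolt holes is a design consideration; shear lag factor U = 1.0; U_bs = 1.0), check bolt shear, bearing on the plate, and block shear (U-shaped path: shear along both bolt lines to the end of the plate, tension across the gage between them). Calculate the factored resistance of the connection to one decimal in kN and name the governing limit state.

Bolt shear: A_b = π(16)²/4 = 201.06 mm². φR_n = 0.75 × 469 × 201.06 × 6 × 1 = 424.3 kN.
Bearing (8 mm plate, F_u = 450 MPa): end bolts L_c = 32 − 18/2 = 23, R_n = min(1.2×23×8×450, 2.4×16×8×450) = 99.36 kN/bolt; interior L_c = 64 − 18 = 46, R_n = 138.24 kN/bolt. φR_n = 0.75 × (2×99.36 + 4×138.24) = 563.8 kN.
Block shear: shear path 2×[32+2×64] = 2×160 mm, A_gv = 2560, A_nv = 2×(160 − 2.5×20)×8 = 1760 mm²; tension across gage: (63 − 1×20)×8 = 344 mm². R_n = min(0.6×450×1760, 0.6×350×2560) + 1.0×450×344 = min(475.2, 537.6) + 154.8 = 630 kN. φR_n = 0.75 × 630 = 472.5 kN.
Governing: min(424.3, 563.8, 472.5) = 424.3 kN → bolt shear.

424.3 kN (bolt shear governs)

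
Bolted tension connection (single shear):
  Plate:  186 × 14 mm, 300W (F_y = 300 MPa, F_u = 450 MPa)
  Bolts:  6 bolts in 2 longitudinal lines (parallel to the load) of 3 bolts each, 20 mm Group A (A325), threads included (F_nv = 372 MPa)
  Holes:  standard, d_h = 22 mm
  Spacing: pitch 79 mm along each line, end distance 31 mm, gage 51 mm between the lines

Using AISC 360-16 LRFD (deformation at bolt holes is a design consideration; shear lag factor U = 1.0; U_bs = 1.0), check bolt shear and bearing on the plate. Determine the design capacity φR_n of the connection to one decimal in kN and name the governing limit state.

525.9 kN (bolt shear governs)

Bolt shear: A_b = π(20)²/4 = 314.16 mm². φR_n = 0.75 × 372 × 314.16 × 6 × 1 = 525.9 kN.
Bearing (14 mm plate, F_u = 450 MPa): end bolts L_c = 31 − 22/2 = 20, R_n = min(1.2×20×14×450, 2.4×20×14×450) = 151.2 kN/bolt; interior L_c = 79 − 22 = 57, R_n = 302.4 kN/bolt. φR_n = 0.75 × (2×151.2 + 4×302.4) = 1134.0 kN.
Governing: min(525.9, 1134.0) = 525.9 kN → bolt shear.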